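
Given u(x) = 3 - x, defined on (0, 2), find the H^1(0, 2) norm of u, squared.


||u||_{H^1}^2 = 32/3

The H^1 norm (squared) on an interval (0, L) is
  ||u||_{H^1}^2 = ∫_0^L u(x)^2 dx + ∫_0^L u'(x)^2 dx.
Compute u'(x) = -1.
Then u(x)^2 = x**2 - 6*x + 9 and u'(x)^2 = 1.
Integrate each monomial from 0 to 2 using ∫_0^2 c·x^n dx = c·2^(n+1)/(n+1):
  ∫_0^2 u(x)^2 dx = ∫_0^2 (x^2 - 6*x + 9) dx. Term by term:
    ∫_0^2 x^2 dx = 8/3;  ∫_0^2 -6*x dx = -12;  ∫_0^2 9 dx = 18.
  Sum: 8/3 − 12 + 18 = 26/3.
  ∫_0^2 u'(x)^2 dx = ∫_0^2 (1) dx. Term by term:
    ∫_0^2 1 dx = 2.
Adding: ||u||_{H^1}^2 = 26/3 + 2 = 32/3.


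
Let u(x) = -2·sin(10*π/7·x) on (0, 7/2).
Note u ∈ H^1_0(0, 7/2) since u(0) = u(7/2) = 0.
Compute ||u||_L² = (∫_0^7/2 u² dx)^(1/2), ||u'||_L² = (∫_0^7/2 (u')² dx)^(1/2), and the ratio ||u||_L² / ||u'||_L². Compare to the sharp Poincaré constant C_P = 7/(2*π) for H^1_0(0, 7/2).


||u||_L² / ||u'||_L² = 7/(10*π) < C_P = 7/(2*π).

u(x) = -2·sin(10*π/7·x), so u'(x) = -20*π*cos(10*π*x/7)/7.
Writing u(x) = A·sin(kπx/L) with A = -2 and k = 5, use ∫_0^L sin²(kπx/L) dx = L/2 and ∫_0^L cos²(kπx/L) dx = L/2.
u² = 4·sin²(10*π/7·x) and (u')² = 400*π^2/49·cos²(10*π/7·x), and each of sin², cos² integrates to L/2 = 7/4 over (0, 7/2).
∫_0^7/2 u² dx = 7, so ||u||_L² = sqrt(7).
∫_0^7/2 (u')² dx = 100*π^2/7, so ||u'||_L² = 10*sqrt(7)*π/7.
Ratio ||u||_L² / ||u'||_L² = 7/(10*π).
Sharp Poincaré constant on H^1_0(0, 7/2) is C_P = L/π = 7/(2*π), achieved by sin(2*π/7·x).
This is the k = 5 harmonic; the ratio L/(kπ) is strictly less than C_P = L/π, consistent with the sharp inequality ||u||_L² ≤ C_P ||u'||_L².


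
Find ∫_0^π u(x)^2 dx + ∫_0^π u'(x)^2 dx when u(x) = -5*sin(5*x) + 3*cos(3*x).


||u||_{H^1(0,π)}^2 = 370*π

u'(x) = -9*sin(3*x) - 25*cos(5*x).
Expand u² and (u')² and integrate term by term on (0, π), using: for integers n ≥ 1, ∫_0^π sin²(nx) dx = ∫_0^π cos²(nx) dx = π/2; for n ≠ n', ∫_0^π sin(nx)sin(n'x) dx = ∫_0^π cos(nx)cos(n'x) dx = 0; and by product-to-sum, ∫_0^π sin(nx)cos(n'x) dx = ½∫_0^π [sin((n+n')x) + sin((n−n')x)] dx, which is 0 when n+n' is even and 2n/(n²−n'²) when n+n' is odd (it need not vanish on (0, π)).
  u² squared terms: (-5)²·∫sin(5x)² dx = 25·π/2 = 25*π/2;  (3)²·∫cos(3x)² dx = 9·π/2 = 9*π/2.
  u² cross terms: 2·(-5)·(3)·∫sin(5x)·cos(3x) dx = -30·(0) = 0.
  So ∫_0^π u² dx = 25*π/2 + 9*π/2 + 0 = 17*π.
  (u')² squared terms: (-25)²·∫cos(5x)² dx = 625·π/2 = 625*π/2;  (-9)²·∫sin(3x)² dx = 81·π/2 = 81*π/2.
  (u')² cross terms: 2·(-25)·(-9)·∫cos(5x)·sin(3x) dx = 450·(0) = 0.
  So ∫_0^π (u')² dx = 625*π/2 + 81*π/2 + 0 = 353*π.
||u||_{H^1}^2 = (17*π) + (353*π) = 370*π.


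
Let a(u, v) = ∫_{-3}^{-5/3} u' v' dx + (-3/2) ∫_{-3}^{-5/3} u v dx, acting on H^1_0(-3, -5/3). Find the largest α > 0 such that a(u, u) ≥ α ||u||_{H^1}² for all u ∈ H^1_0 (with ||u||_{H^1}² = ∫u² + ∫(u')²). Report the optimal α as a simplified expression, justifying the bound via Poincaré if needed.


α = 3*(-8 + 3*π^2)/(16 + 9*π^2)

Coercivity of a(·,·) on H^1_0(-3, -5/3) means a(u, u) ≥ α ||u||_{H^1}² for every u ∈ H^1_0.
The interval has length L = 4/3, and Poincaré/coercivity depend only on L. Here a(u, u) = ∫(u')² + (-3/2)·∫u².
Here c = -3/2 < 0 with |c| < (π/L)² = 9*π^2/16, so coercivity still holds. The condition a(u,u) ≥ α||u||_{H^1}² reads (1−α)∫(u')² ≥ (α−c)∫u². Any admissible α is ≤ 1 (rapidly oscillating u have ∫u²/∫(u')² → 0), and α = 1 would force 0 ≥ (1−c)∫u², impossible since c < 1; so 1−α > 0. By the sharp Poincaré inequality on H^1_0 of an interval of length L, ∫(u')² ≥ (π/L)²∫u² with equality for the first sine mode sin(π(x−x₀)/L) (x₀ the left endpoint), so the inequality holds for all u iff (1−α)(π/L)² ≥ α − c, i.e. α ≤ ((π/L)² + c)/((π/L)² + 1) = (1 + c(L/π)²)/(1 + (L/π)²). (Direct route, valid since c ≤ 0: Poincaré gives c∫u² ≥ c(L/π)²∫(u')², so a(u,u) ≥ (1 + c(L/π)²)∫(u')², while ||u||_{H^1}² ≤ (1 + (L/π)²)∫(u')²; dividing yields the same α.) With (π/L)² = 9*π^2/16 and c = -3/2, the largest admissible constant is α = ((π/L)² + c)/((π/L)² + 1).
Simplifying, α = 3*(-8 + 3*π^2)/(16 + 9*π^2).


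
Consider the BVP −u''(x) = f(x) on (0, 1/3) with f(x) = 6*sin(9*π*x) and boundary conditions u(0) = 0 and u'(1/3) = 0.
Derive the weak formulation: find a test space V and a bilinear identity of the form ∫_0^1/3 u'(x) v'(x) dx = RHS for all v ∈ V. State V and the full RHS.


V = {v ∈ H^1(0, 1/3) : v(0) = 0} (test functions vanish at x = 0 where u is specified); weak form: ∫_0^1/3 u'v' dx = ∫_0^1/3 (6*sin(9*π*x)) v dx for all v ∈ V.

Multiply both sides by a test function v and integrate from 0 to 1/3:
  ∫_0^1/3 −u''(x) v(x) dx = ∫_0^1/3 f(x) v(x) dx.
Integrate the LHS by parts once:
  ∫_0^1/3 −u'' v dx = −[u'(x) v(x)]_0^1/3 + ∫_0^1/3 u'(x) v'(x) dx.
Thus ∫_0^1/3 u'(x) v'(x) dx = ∫_0^1/3 f(x) v(x) dx + [u'(x) v(x)]_0^1/3.
Choose V so that boundary terms are either known or forced to vanish.
Mixed BC: u(0) = 0 (Dirichlet) and u'(1/3) = 0 (Neumann). Define V = {v ∈ H^1(0, 1/3) : v(0) = 0}. Then [u' v]_0^1/3 = u'(1/3)·v(1/3) − u'(0)·0 = 0.
Weak formulation: find u (satisfying any essential BC) such that ∫_0^1/3 u'(x) v'(x) dx = ∫_0^1/3 f v dx for all v ∈ V (Dirichlet at 0 absorbed into V; the Neumann datum at x = 1/3 is zero, so no boundary term remains).
Substituting f(x) = 6*sin(9*π*x), the right-hand side is ∫_0^1/3 (6*sin(9*π*x)) v dx.


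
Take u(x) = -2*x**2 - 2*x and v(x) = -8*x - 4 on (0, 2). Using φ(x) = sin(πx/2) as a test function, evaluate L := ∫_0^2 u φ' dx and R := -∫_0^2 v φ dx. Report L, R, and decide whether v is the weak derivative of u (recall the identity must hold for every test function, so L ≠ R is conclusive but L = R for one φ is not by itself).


LHS = 24/π, RHS = 48/π. No, v is not the weak derivative of u.

u(x) = -2*x**2 - 2*x, classical derivative u'(x) = -4*x - 2.
φ(x) = sin(πx/2), so φ'(x) = π*cos(π*x/2)/2.
Note φ(0) = φ(2) = 0, so the boundary term u·φ vanishes.
LHS = ∫_0^2 u(x) φ'(x) dx = ∫_0^2 (-π*x^2*cos(π*x/2) - π*x*cos(π*x/2)) dx. Term by term:
  ∫_0^2 -π*x*cos(π*x/2) dx = 8/π;  ∫_0^2 -π*x^2*cos(π*x/2) dx = 16/π.
Sum: 8/π + 16/π = 24/π.
So LHS = 24/π.
∫_0^2 v(x) φ(x) dx = ∫_0^2 (-8*x*sin(π*x/2) - 4*sin(π*x/2)) dx. Term by term:
  ∫_0^2 -4*sin(π*x/2) dx = -16/π;  ∫_0^2 -8*x*sin(π*x/2) dx = -32/π.
Sum: -16/π − 32/π = -48/π.
So RHS = -∫_0^2 v(x) φ(x) dx = 48/π.
LHS − RHS = -24/π ≠ 0, so the identity fails.
(For a valid weak derivative the identity must hold for EVERY test function, in particular this one. The failure shows v is NOT the weak derivative of u.)
Correct weak derivative would be u'(x) = -4*x - 2.


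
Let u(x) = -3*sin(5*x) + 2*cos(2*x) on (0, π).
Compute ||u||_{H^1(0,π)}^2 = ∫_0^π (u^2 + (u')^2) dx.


||u||_{H^1(0,π)}^2 = -200/7 + 127*π

u'(x) = -4*sin(2*x) - 15*cos(5*x).
Expand u² and (u')² and integrate term by term on (0, π), using: for integers n ≥ 1, ∫_0^π sin²(nx) dx = ∫_0^π cos²(nx) dx = π/2; for n ≠ n', ∫_0^π sin(nx)sin(n'x) dx = ∫_0^π cos(nx)cos(n'x) dx = 0; and by product-to-sum, ∫_0^π sin(nx)cos(n'x) dx = ½∫_0^π [sin((n+n')x) + sin((n−n')x)] dx, which is 0 when n+n' is even and 2n/(n²−n'²) when n+n' is odd (it need not vanish on (0, π)).
  u² squared terms: (-3)²·∫sin(5x)² dx = 9·π/2 = 9*π/2;  (2)²·∫cos(2x)² dx = 4·π/2 = 2*π.
  u² cross terms: 2·(-3)·(2)·∫sin(5x)·cos(2x) dx = -12·(10/21) = -40/7.
  So ∫_0^π u² dx = 9*π/2 + 2*π − 40/7 = -40/7 + 13*π/2.
  (u')² squared terms: (-15)²·∫cos(5x)² dx = 225·π/2 = 225*π/2;  (-4)²·∫sin(2x)² dx = 16·π/2 = 8*π.
  (u')² cross terms: 2·(-15)·(-4)·∫cos(5x)·sin(2x) dx = 120·(-4/21) = -160/7.
  So ∫_0^π (u')² dx = 225*π/2 + 8*π − 160/7 = -160/7 + 241*π/2.
||u||_{H^1}^2 = (-40/7 + 13*π/2) + (-160/7 + 241*π/2) = -200/7 + 127*π.


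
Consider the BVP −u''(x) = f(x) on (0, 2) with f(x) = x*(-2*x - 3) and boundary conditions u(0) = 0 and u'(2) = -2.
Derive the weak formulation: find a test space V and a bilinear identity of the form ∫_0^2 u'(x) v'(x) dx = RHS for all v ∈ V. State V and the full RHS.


V = {v ∈ H^1(0, 2) : v(0) = 0} (test functions vanish at x = 0 where u is specified); weak form: ∫_0^2 u'v' dx = ∫_0^2 (x*(-2*x - 3)) v dx − 2·v(2) for all v ∈ V.

Multiply both sides by a test function v and integrate from 0 to 2:
  ∫_0^2 −u''(x) v(x) dx = ∫_0^2 f(x) v(x) dx.
Integrate the LHS by parts once:
  ∫_0^2 −u'' v dx = −[u'(x) v(x)]_0^2 + ∫_0^2 u'(x) v'(x) dx.
Thus ∫_0^2 u'(x) v'(x) dx = ∫_0^2 f(x) v(x) dx + [u'(x) v(x)]_0^2.
Choose V so that boundary terms are either known or forced to vanish.
Mixed BC: u(0) = 0 (Dirichlet) and u'(2) = -2 (Neumann). Define V = {v ∈ H^1(0, 2) : v(0) = 0}. Then [u' v]_0^2 = u'(2)·v(2) − u'(0)·0 = − 2·v(2).
Weak formulation: find u (satisfying any essential BC) such that ∫_0^2 u'(x) v'(x) dx = ∫_0^2 f v dx − 2·v(2) for all v ∈ V (Dirichlet at 0 absorbed into V; Neumann datum at x = 2 contributes the boundary term).
Substituting f(x) = x*(-2*x - 3), the right-hand side is ∫_0^2 (x*(-2*x - 3)) v dx − 2·v(2).


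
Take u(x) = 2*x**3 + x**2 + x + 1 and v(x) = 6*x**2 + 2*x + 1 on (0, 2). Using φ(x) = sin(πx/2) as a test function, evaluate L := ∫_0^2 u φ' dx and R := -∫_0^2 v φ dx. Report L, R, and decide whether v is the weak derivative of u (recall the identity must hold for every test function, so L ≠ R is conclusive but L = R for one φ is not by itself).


LHS = -60/π + 192/π^3, RHS = -60/π + 192/π^3. Yes, v = u' weakly.

u(x) = 2*x**3 + x**2 + x + 1, classical derivative u'(x) = 6*x**2 + 2*x + 1.
φ(x) = sin(πx/2), so φ'(x) = π*cos(π*x/2)/2.
Note φ(0) = φ(2) = 0, so the boundary term u·φ vanishes.
LHS = ∫_0^2 u(x) φ'(x) dx = ∫_0^2 (π*x^3*cos(π*x/2) + π*x^2*cos(π*x/2)/2 + π*x*cos(π*x/2)/2 + π*cos(π*x/2)/2) dx. Term by term:
  ∫_0^2 π*cos(π*x/2)/2 dx = 0;  ∫_0^2 π*x^3*cos(π*x/2) dx = -48/π + 192/π^3;  ∫_0^2 π*x*cos(π*x/2)/2 dx = -4/π;
  ∫_0^2 π*x^2*cos(π*x/2)/2 dx = -8/π.
Sum: 0 + -48/π + 192/π^3 − 4/π − 8/π = -60/π + 192/π^3.
So LHS = -60/π + 192/π^3.
∫_0^2 v(x) φ(x) dx = ∫_0^2 (6*x^2*sin(π*x/2) + 2*x*sin(π*x/2) + sin(π*x/2)) dx. Term by term:
  ∫_0^2 2*x*sin(π*x/2) dx = 8/π;  ∫_0^2 6*x^2*sin(π*x/2) dx = -192/π^3 + 48/π;  ∫_0^2 sin(π*x/2) dx = 4/π.
Sum: 8/π + -192/π^3 + 48/π + 4/π = -192/π^3 + 60/π.
So RHS = -∫_0^2 v(x) φ(x) dx = -60/π + 192/π^3.
LHS = RHS, so the identity holds for this test φ.
Moreover u is smooth here and v(x) = u'(x) = 6*x**2 + 2*x + 1 pointwise, so the identity holds for every test function. Hence v is the weak derivative of u.


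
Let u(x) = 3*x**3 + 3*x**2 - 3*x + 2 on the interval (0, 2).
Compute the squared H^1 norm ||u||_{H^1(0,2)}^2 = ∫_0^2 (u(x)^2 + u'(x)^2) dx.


||u||_{H^1}^2 = 40718/35

The H^1 norm (squared) on an interval (0, L) is
  ||u||_{H^1}^2 = ∫_0^L u(x)^2 dx + ∫_0^L u'(x)^2 dx.
Compute u'(x) = 9*x**2 + 6*x - 3.
Then u(x)^2 = 9*x**6 + 18*x**5 - 9*x**4 - 6*x**3 + 21*x**2 - 12*x + 4 and u'(x)^2 = 81*x**4 + 108*x**3 - 18*x**2 - 36*x + 9.
Integrate each monomial from 0 to 2 using ∫_0^2 c·x^n dx = c·2^(n+1)/(n+1):
  ∫_0^2 u(x)^2 dx = ∫_0^2 (9*x^6 + 18*x^5 - 9*x^4 - 6*x^3 + 21*x^2 - 12*x + 4) dx. Term by term:
    ∫_0^2 9*x^6 dx = 1152/7;  ∫_0^2 18*x^5 dx = 192;  ∫_0^2 -9*x^4 dx = -288/5;
    ∫_0^2 -6*x^3 dx = -24;  ∫_0^2 21*x^2 dx = 56;  ∫_0^2 -12*x dx = -24;
    ∫_0^2 4 dx = 8.
  Sum: 1152/7 + 192 − 288/5 − 24 + 56 − 24 + 8 = 11024/35.
  ∫_0^2 u'(x)^2 dx = ∫_0^2 (81*x^4 + 108*x^3 - 18*x^2 - 36*x + 9) dx. Term by term:
    ∫_0^2 81*x^4 dx = 2592/5;  ∫_0^2 108*x^3 dx = 432;  ∫_0^2 -18*x^2 dx = -48;
    ∫_0^2 -36*x dx = -72;  ∫_0^2 9 dx = 18.
  Sum: 2592/5 + 432 − 48 − 72 + 18 = 4242/5.
Adding: ||u||_{H^1}^2 = 11024/35 + 4242/5 = 40718/35.


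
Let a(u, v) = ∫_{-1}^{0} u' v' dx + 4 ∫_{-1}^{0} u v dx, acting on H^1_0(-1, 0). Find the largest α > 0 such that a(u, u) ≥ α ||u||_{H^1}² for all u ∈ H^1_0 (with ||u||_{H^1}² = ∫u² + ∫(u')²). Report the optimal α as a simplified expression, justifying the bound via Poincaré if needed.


α = 1

Coercivity of a(·,·) on H^1_0(-1, 0) means a(u, u) ≥ α ||u||_{H^1}² for every u ∈ H^1_0.
The interval has length L = 1, and Poincaré/coercivity depend only on L. Here a(u, u) = ∫(u')² + (4)·∫u².
Here c = 4 ≥ 1, so a(u,u) = ∫(u')² + c∫u² ≥ ∫(u')² + ∫u² = ||u||_{H^1}², i.e. α = 1 works. No larger α is possible: a(u,u) ≥ α||u||_{H^1}² means (1−α)∫(u')² ≥ (α−c)∫u², and for the modes u_n = sin(nπ(x−x₀)/L) (x₀ the left endpoint) one has ∫u_n²/∫(u_n')² = (L/(nπ))² → 0, so a(u_n,u_n)/||u_n||_{H^1}² → 1. Hence the optimal constant is α = 1.
Therefore α = 1.


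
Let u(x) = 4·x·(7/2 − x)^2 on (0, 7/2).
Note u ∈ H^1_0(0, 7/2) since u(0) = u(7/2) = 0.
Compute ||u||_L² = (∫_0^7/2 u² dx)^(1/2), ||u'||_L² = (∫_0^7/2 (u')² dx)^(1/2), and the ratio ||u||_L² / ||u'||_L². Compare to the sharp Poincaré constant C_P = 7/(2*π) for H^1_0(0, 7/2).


||u||_L² / ||u'||_L² = sqrt(14)/4 < C_P = 7/(2*π).

u(x) = 4·x·(7/2 − x)^2, so u'(x) = (2*x - 7)*(6*x - 7).
u(x) = 4·x·(7/2 − x)^2 vanishes at x = 0 and x = 7/2, so u ∈ H^1_0(0, 7/2). Differentiate via the product rule and integrate the resulting polynomials term by term.
  ∫_0^7/2 u² dx = ∫_0^7/2 (16*x^6 - 224*x^5 + 1176*x^4 - 2744*x^3 + 2401*x^2) dx. Term by term:
    ∫_0^7/2 16*x^6 dx = 117649/8;  ∫_0^7/2 -224*x^5 dx = -823543/12;  ∫_0^7/2 1176*x^4 dx = 2470629/20;
    ∫_0^7/2 -2744*x^3 dx = -823543/8;  ∫_0^7/2 2401*x^2 dx = 823543/24.
  Sum: 117649/8 − 823543/12 + 2470629/20 − 823543/8 + 823543/24 = 117649/120.
  ∫_0^7/2 (u')² dx = ∫_0^7/2 (144*x^4 - 1344*x^3 + 4312*x^2 - 5488*x + 2401) dx. Term by term:
    ∫_0^7/2 144*x^4 dx = 151263/10;  ∫_0^7/2 -1344*x^3 dx = -50421;  ∫_0^7/2 4312*x^2 dx = 184877/3;
    ∫_0^7/2 -5488*x dx = -33614;  ∫_0^7/2 2401 dx = 16807/2.
  Sum: 151263/10 − 50421 + 184877/3 − 33614 + 16807/2 = 16807/15.
∫_0^7/2 u² dx = 117649/120, so ||u||_L² = 343*sqrt(30)/60.
∫_0^7/2 (u')² dx = 16807/15, so ||u'||_L² = 49*sqrt(105)/15.
Ratio ||u||_L² / ||u'||_L² = sqrt(14)/4.
Sharp Poincaré constant on H^1_0(0, 7/2) is C_P = L/π = 7/(2*π), achieved by sin(2*π/7·x).
A polynomial bump cannot attain the sharp Poincaré constant (only the first sine eigenfunction does), so the ratio is strictly less than C_P, consistent with ||u||_L² ≤ C_P ||u'||_L².


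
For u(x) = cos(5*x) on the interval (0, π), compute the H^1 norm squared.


||u||_{H^1(0,π)}^2 = 13*π

u'(x) = -5*sin(5*x).
Expand u² and (u')² and integrate term by term on (0, π), using: for integers n ≥ 1, ∫_0^π sin²(nx) dx = ∫_0^π cos²(nx) dx = π/2; for n ≠ n', ∫_0^π sin(nx)sin(n'x) dx = ∫_0^π cos(nx)cos(n'x) dx = 0; and by product-to-sum, ∫_0^π sin(nx)cos(n'x) dx = ½∫_0^π [sin((n+n')x) + sin((n−n')x)] dx, which is 0 when n+n' is even and 2n/(n²−n'²) when n+n' is odd (it need not vanish on (0, π)).
  u² squared terms: (1)²·∫cos(5x)² dx = 1·π/2 = π/2.
  So ∫_0^π u² dx = π/2.
  (u')² squared terms: (-5)²·∫sin(5x)² dx = 25·π/2 = 25*π/2.
  So ∫_0^π (u')² dx = 25*π/2.
||u||_{H^1}^2 = (π/2) + (25*π/2) = 13*π.


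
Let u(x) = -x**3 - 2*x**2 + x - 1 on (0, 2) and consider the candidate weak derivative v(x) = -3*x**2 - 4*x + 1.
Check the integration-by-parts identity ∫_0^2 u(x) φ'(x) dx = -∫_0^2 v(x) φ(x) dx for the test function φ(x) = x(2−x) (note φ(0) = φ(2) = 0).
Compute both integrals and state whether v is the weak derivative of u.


LHS = 44/5, RHS = 44/5. Yes, v = u' weakly.

u(x) = -x**3 - 2*x**2 + x - 1, classical derivative u'(x) = -3*x**2 - 4*x + 1.
φ(x) = x(2−x), so φ'(x) = 2 - 2*x.
Note φ(0) = φ(2) = 0, so the boundary term u·φ vanishes.
LHS = ∫_0^2 u(x) φ'(x) dx = ∫_0^2 (2*x^4 + 2*x^3 - 6*x^2 + 4*x - 2) dx. Term by term:
  ∫_0^2 2*x^4 dx = 64/5;  ∫_0^2 2*x^3 dx = 8;  ∫_0^2 -6*x^2 dx = -16;
  ∫_0^2 4*x dx = 8;  ∫_0^2 -2 dx = -4.
Sum: 64/5 + 8 − 16 + 8 − 4 = 44/5.
So LHS = 44/5.
∫_0^2 v(x) φ(x) dx = ∫_0^2 (3*x^4 - 2*x^3 - 9*x^2 + 2*x) dx. Term by term:
  ∫_0^2 3*x^4 dx = 96/5;  ∫_0^2 -2*x^3 dx = -8;  ∫_0^2 -9*x^2 dx = -24;
  ∫_0^2 2*x dx = 4.
Sum: 96/5 − 8 − 24 + 4 = -44/5.
So RHS = -∫_0^2 v(x) φ(x) dx = 44/5.
LHS = RHS, so the identity holds for this test φ.
Moreover u is smooth here and v(x) = u'(x) = -3*x**2 - 4*x + 1 pointwise, so the identity holds for every test function. Hence v is the weak derivative of u.


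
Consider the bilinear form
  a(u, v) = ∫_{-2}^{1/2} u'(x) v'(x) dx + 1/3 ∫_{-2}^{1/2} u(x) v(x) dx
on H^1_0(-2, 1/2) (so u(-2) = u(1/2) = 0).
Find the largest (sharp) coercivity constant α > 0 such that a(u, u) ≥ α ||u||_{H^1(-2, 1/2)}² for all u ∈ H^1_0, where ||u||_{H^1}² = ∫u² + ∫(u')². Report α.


α = (25 + 12*π^2)/(3*(25 + 4*π^2))

Coercivity of a(·,·) on H^1_0(-2, 1/2) means a(u, u) ≥ α ||u||_{H^1}² for every u ∈ H^1_0.
The interval has length L = 5/2, and Poincaré/coercivity depend only on L. Here a(u, u) = ∫(u')² + (1/3)·∫u².
Here 0 < c = 1/3 < 1. The condition a(u,u) ≥ α||u||_{H^1}² reads (1−α)∫(u')² ≥ (α−c)∫u². Any admissible α is ≤ 1 (rapidly oscillating u have ∫u²/∫(u')² → 0), and α = 1 would force 0 ≥ (1−c)∫u², impossible since c < 1; so 1−α > 0. By the sharp Poincaré inequality on H^1_0 of an interval of length L, ∫(u')² ≥ (π/L)²∫u² with equality for the first sine mode sin(π(x−x₀)/L) (x₀ the left endpoint), so the inequality holds for all u iff (1−α)(π/L)² ≥ α − c, i.e. α ≤ ((π/L)² + c)/((π/L)² + 1) = (1 + c(L/π)²)/(1 + (L/π)²). With (π/L)² = 4*π^2/25 and c = 1/3, the largest admissible constant is α = ((π/L)² + c)/((π/L)² + 1).
Simplifying, α = (25 + 12*π^2)/(3*(25 + 4*π^2)).


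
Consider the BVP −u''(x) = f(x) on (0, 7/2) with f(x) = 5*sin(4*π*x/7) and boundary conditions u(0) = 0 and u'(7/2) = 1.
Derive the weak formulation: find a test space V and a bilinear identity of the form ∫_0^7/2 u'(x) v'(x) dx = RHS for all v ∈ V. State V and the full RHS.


V = {v ∈ H^1(0, 7/2) : v(0) = 0} (test functions vanish at x = 0 where u is specified); weak form: ∫_0^7/2 u'v' dx = ∫_0^7/2 (5*sin(4*π*x/7)) v dx + v(7/2) for all v ∈ V.

Multiply both sides by a test function v and integrate from 0 to 7/2:
  ∫_0^7/2 −u''(x) v(x) dx = ∫_0^7/2 f(x) v(x) dx.
Integrate the LHS by parts once:
  ∫_0^7/2 −u'' v dx = −[u'(x) v(x)]_0^7/2 + ∫_0^7/2 u'(x) v'(x) dx.
Thus ∫_0^7/2 u'(x) v'(x) dx = ∫_0^7/2 f(x) v(x) dx + [u'(x) v(x)]_0^7/2.
Choose V so that boundary terms are either known or forced to vanish.
Mixed BC: u(0) = 0 (Dirichlet) and u'(7/2) = 1 (Neumann). Define V = {v ∈ H^1(0, 7/2) : v(0) = 0}. Then [u' v]_0^7/2 = u'(7/2)·v(7/2) − u'(0)·0 = v(7/2).
Weak formulation: find u (satisfying any essential BC) such that ∫_0^7/2 u'(x) v'(x) dx = ∫_0^7/2 f v dx + v(7/2) for all v ∈ V (Dirichlet at 0 absorbed into V; Neumann datum at x = 7/2 contributes the boundary term).
Substituting f(x) = 5*sin(4*π*x/7), the right-hand side is ∫_0^7/2 (5*sin(4*π*x/7)) v dx + v(7/2).


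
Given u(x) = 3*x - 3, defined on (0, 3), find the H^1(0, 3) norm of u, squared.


||u||_{H^1}^2 = 54

The H^1 norm (squared) on an interval (0, L) is
  ||u||_{H^1}^2 = ∫_0^L u(x)^2 dx + ∫_0^L u'(x)^2 dx.
Compute u'(x) = 3.
Then u(x)^2 = 9*x**2 - 18*x + 9 and u'(x)^2 = 9.
Integrate each monomial from 0 to 3 using ∫_0^3 c·x^n dx = c·3^(n+1)/(n+1):
  ∫_0^3 u(x)^2 dx = ∫_0^3 (9*x^2 - 18*x + 9) dx. Term by term:
    ∫_0^3 9*x^2 dx = 81;  ∫_0^3 -18*x dx = -81;  ∫_0^3 9 dx = 27.
  Sum: 81 − 81 + 27 = 27.
  ∫_0^3 u'(x)^2 dx = ∫_0^3 (9) dx. Term by term:
    ∫_0^3 9 dx = 27.
Adding: ||u||_{H^1}^2 = 27 + 27 = 54.


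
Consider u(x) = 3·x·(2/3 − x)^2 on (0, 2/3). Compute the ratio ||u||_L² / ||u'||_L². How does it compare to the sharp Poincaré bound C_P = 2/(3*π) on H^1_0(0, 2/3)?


||u||_L² / ||u'||_L² = sqrt(14)/21 < C_P = 2/(3*π).

u(x) = 3·x·(2/3 − x)^2, so u'(x) = (x - 2/3)*(9*x - 2).
u(x) = 3·x·(2/3 − x)^2 vanishes at x = 0 and x = 2/3, so u ∈ H^1_0(0, 2/3). Differentiate via the product rule and integrate the resulting polynomials term by term.
  ∫_0^2/3 u² dx = ∫_0^2/3 (9*x^6 - 24*x^5 + 24*x^4 - 32*x^3/3 + 16*x^2/9) dx. Term by term:
    ∫_0^2/3 9*x^6 dx = 128/1701;  ∫_0^2/3 -24*x^5 dx = -256/729;  ∫_0^2/3 24*x^4 dx = 256/405;
    ∫_0^2/3 -32*x^3/3 dx = -128/243;  ∫_0^2/3 16*x^2/9 dx = 128/729.
  Sum: 128/1701 − 256/729 + 256/405 − 128/243 + 128/729 = 128/25515.
  ∫_0^2/3 (u')² dx = ∫_0^2/3 (81*x^4 - 144*x^3 + 88*x^2 - 64*x/3 + 16/9) dx. Term by term:
    ∫_0^2/3 81*x^4 dx = 32/15;  ∫_0^2/3 -144*x^3 dx = -64/9;  ∫_0^2/3 88*x^2 dx = 704/81;
    ∫_0^2/3 -64*x/3 dx = -128/27;  ∫_0^2/3 16/9 dx = 32/27.
  Sum: 32/15 − 64/9 + 704/81 − 128/27 + 32/27 = 64/405.
∫_0^2/3 u² dx = 128/25515, so ||u||_L² = 8*sqrt(70)/945.
∫_0^2/3 (u')² dx = 64/405, so ||u'||_L² = 8*sqrt(5)/45.
Ratio ||u||_L² / ||u'||_L² = sqrt(14)/21.
Sharp Poincaré constant on H^1_0(0, 2/3) is C_P = L/π = 2/(3*π), achieved by sin(3*π/2·x).
A polynomial bump cannot attain the sharp Poincaré constant (only the first sine eigenfunction does), so the ratio is strictly less than C_P, consistent with ||u||_L² ≤ C_P ||u'||_L².


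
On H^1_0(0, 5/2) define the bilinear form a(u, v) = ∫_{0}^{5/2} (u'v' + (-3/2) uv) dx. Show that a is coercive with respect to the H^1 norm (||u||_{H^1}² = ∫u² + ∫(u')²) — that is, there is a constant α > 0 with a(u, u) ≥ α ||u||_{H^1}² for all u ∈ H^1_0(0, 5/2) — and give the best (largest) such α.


α = (-75 + 8*π^2)/(2*(25 + 4*π^2))

Coercivity of a(·,·) on H^1_0(0, 5/2) means a(u, u) ≥ α ||u||_{H^1}² for every u ∈ H^1_0.
The interval has length L = 5/2, and Poincaré/coercivity depend only on L. Here a(u, u) = ∫(u')² + (-3/2)·∫u².
Here c = -3/2 < 0 with |c| < (π/L)² = 4*π^2/25, so coercivity still holds. The condition a(u,u) ≥ α||u||_{H^1}² reads (1−α)∫(u')² ≥ (α−c)∫u². Any admissible α is ≤ 1 (rapidly oscillating u have ∫u²/∫(u')² → 0), and α = 1 would force 0 ≥ (1−c)∫u², impossible since c < 1; so 1−α > 0. By the sharp Poincaré inequality on H^1_0 of an interval of length L, ∫(u')² ≥ (π/L)²∫u² with equality for the first sine mode sin(π(x−x₀)/L) (x₀ the left endpoint), so the inequality holds for all u iff (1−α)(π/L)² ≥ α − c, i.e. α ≤ ((π/L)² + c)/((π/L)² + 1) = (1 + c(L/π)²)/(1 + (L/π)²). (Direct route, valid since c ≤ 0: Poincaré gives c∫u² ≥ c(L/π)²∫(u')², so a(u,u) ≥ (1 + c(L/π)²)∫(u')², while ||u||_{H^1}² ≤ (1 + (L/π)²)∫(u')²; dividing yields the same α.) With (π/L)² = 4*π^2/25 and c = -3/2, the largest admissible constant is α = ((π/L)² + c)/((π/L)² + 1).
Simplifying, α = (-75 + 8*π^2)/(2*(25 + 4*π^2)).


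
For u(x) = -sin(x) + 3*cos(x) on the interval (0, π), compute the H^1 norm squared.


||u||_{H^1(0,π)}^2 = 10*π

u'(x) = -3*sin(x) - cos(x).
Expand u² and (u')² and integrate term by term on (0, π), using: for integers n ≥ 1, ∫_0^π sin²(nx) dx = ∫_0^π cos²(nx) dx = π/2; for n ≠ n', ∫_0^π sin(nx)sin(n'x) dx = ∫_0^π cos(nx)cos(n'x) dx = 0; and by product-to-sum, ∫_0^π sin(nx)cos(n'x) dx = ½∫_0^π [sin((n+n')x) + sin((n−n')x)] dx, which is 0 when n+n' is even and 2n/(n²−n'²) when n+n' is odd (it need not vanish on (0, π)).
  u² squared terms: (-1)²·∫sin(x)² dx = 1·π/2 = π/2;  (3)²·∫cos(x)² dx = 9·π/2 = 9*π/2.
  u² cross terms: 2·(-1)·(3)·∫sin(x)·cos(x) dx = -6·(0) = 0.
  So ∫_0^π u² dx = π/2 + 9*π/2 + 0 = 5*π.
  (u')² squared terms: (-1)²·∫cos(x)² dx = 1·π/2 = π/2;  (-3)²·∫sin(x)² dx = 9·π/2 = 9*π/2.
  (u')² cross terms: 2·(-1)·(-3)·∫cos(x)·sin(x) dx = 6·(0) = 0.
  So ∫_0^π (u')² dx = π/2 + 9*π/2 + 0 = 5*π.
||u||_{H^1}^2 = (5*π) + (5*π) = 10*π.


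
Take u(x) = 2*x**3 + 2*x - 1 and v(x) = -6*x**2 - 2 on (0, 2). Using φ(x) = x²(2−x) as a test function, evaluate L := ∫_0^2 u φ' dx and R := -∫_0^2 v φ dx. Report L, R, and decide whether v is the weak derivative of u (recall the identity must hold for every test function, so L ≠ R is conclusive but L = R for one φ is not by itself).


LHS = -232/15, RHS = 232/15. No, v is not the weak derivative of u.

u(x) = 2*x**3 + 2*x - 1, classical derivative u'(x) = 6*x**2 + 2.
φ(x) = x²(2−x), so φ'(x) = x*(4 - 3*x).
Note φ(0) = φ(2) = 0, so the boundary term u·φ vanishes.
LHS = ∫_0^2 u(x) φ'(x) dx = ∫_0^2 (-6*x^5 + 8*x^4 - 6*x^3 + 11*x^2 - 4*x) dx. Term by term:
  ∫_0^2 -6*x^5 dx = -64;  ∫_0^2 8*x^4 dx = 256/5;  ∫_0^2 -6*x^3 dx = -24;
  ∫_0^2 11*x^2 dx = 88/3;  ∫_0^2 -4*x dx = -8.
Sum: -64 + 256/5 − 24 + 88/3 − 8 = -232/15.
So LHS = -232/15.
∫_0^2 v(x) φ(x) dx = ∫_0^2 (6*x^5 - 12*x^4 + 2*x^3 - 4*x^2) dx. Term by term:
  ∫_0^2 6*x^5 dx = 64;  ∫_0^2 -12*x^4 dx = -384/5;  ∫_0^2 2*x^3 dx = 8;
  ∫_0^2 -4*x^2 dx = -32/3.
Sum: 64 − 384/5 + 8 − 32/3 = -232/15.
So RHS = -∫_0^2 v(x) φ(x) dx = 232/15.
LHS − RHS = -464/15 ≠ 0, so the identity fails.
(For a valid weak derivative the identity must hold for EVERY test function, in particular this one. The failure shows v is NOT the weak derivative of u.)
Correct weak derivative would be u'(x) = 6*x**2 + 2.


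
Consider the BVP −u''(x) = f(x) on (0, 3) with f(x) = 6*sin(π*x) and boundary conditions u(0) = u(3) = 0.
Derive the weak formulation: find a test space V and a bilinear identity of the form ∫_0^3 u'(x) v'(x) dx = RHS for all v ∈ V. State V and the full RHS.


V = H^1_0(0, 3) (so v(0) = v(3) = 0); weak form: ∫_0^3 u'v' dx = ∫_0^3 (6*sin(π*x)) v dx for all v ∈ V.

Multiply both sides by a test function v and integrate from 0 to 3:
  ∫_0^3 −u''(x) v(x) dx = ∫_0^3 f(x) v(x) dx.
Integrate the LHS by parts once:
  ∫_0^3 −u'' v dx = −[u'(x) v(x)]_0^3 + ∫_0^3 u'(x) v'(x) dx.
Thus ∫_0^3 u'(x) v'(x) dx = ∫_0^3 f(x) v(x) dx + [u'(x) v(x)]_0^3.
Choose V so that boundary terms are either known or forced to vanish.
u is Dirichlet: u(0) = u(3) = 0. Let V = H^1_0(0, 3); then v(0) = v(3) = 0, and [u' v]_0^3 = 0.
Weak formulation: find u (satisfying any essential BC) such that ∫_0^3 u'(x) v'(x) dx = ∫_0^3 f v dx for all v ∈ V.
Substituting f(x) = 6*sin(π*x), the right-hand side is ∫_0^3 (6*sin(π*x)) v dx.


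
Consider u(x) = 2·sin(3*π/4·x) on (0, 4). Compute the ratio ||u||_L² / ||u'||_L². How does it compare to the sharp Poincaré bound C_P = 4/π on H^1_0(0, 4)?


||u||_L² / ||u'||_L² = 4/(3*π) < C_P = 4/π.

u(x) = 2·sin(3*π/4·x), so u'(x) = 3*π*cos(3*π*x/4)/2.
Writing u(x) = A·sin(kπx/L) with A = 2 and k = 3, use ∫_0^L sin²(kπx/L) dx = L/2 and ∫_0^L cos²(kπx/L) dx = L/2.
u² = 4·sin²(3*π/4·x) and (u')² = 9*π^2/4·cos²(3*π/4·x), and each of sin², cos² integrates to L/2 = 2 over (0, 4).
∫_0^4 u² dx = 8, so ||u||_L² = 2*sqrt(2).
∫_0^4 (u')² dx = 9*π^2/2, so ||u'||_L² = 3*sqrt(2)*π/2.
Ratio ||u||_L² / ||u'||_L² = 4/(3*π).
Sharp Poincaré constant on H^1_0(0, 4) is C_P = L/π = 4/π, achieved by sin(π/4·x).
This is the k = 3 harmonic; the ratio L/(kπ) is strictly less than C_P = L/π, consistent with the sharp inequality ||u||_L² ≤ C_P ||u'||_L².


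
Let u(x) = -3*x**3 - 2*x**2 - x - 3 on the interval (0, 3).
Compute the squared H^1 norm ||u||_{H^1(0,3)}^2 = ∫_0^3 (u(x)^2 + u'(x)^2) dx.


||u||_{H^1}^2 = 777837/70

The H^1 norm (squared) on an interval (0, L) is
  ||u||_{H^1}^2 = ∫_0^L u(x)^2 dx + ∫_0^L u'(x)^2 dx.
Compute u'(x) = -9*x**2 - 4*x - 1.
Then u(x)^2 = 9*x**6 + 12*x**5 + 10*x**4 + 22*x**3 + 13*x**2 + 6*x + 9 and u'(x)^2 = 81*x**4 + 72*x**3 + 34*x**2 + 8*x + 1.
Integrate each monomial from 0 to 3 using ∫_0^3 c·x^n dx = c·3^(n+1)/(n+1):
  ∫_0^3 u(x)^2 dx = ∫_0^3 (9*x^6 + 12*x^5 + 10*x^4 + 22*x^3 + 13*x^2 + 6*x + 9) dx. Term by term:
    ∫_0^3 9*x^6 dx = 19683/7;  ∫_0^3 12*x^5 dx = 1458;  ∫_0^3 10*x^4 dx = 486;
    ∫_0^3 22*x^3 dx = 891/2;  ∫_0^3 13*x^2 dx = 117;  ∫_0^3 6*x dx = 27;
    ∫_0^3 9 dx = 27.
  Sum: 19683/7 + 1458 + 486 + 891/2 + 117 + 27 + 27 = 75213/14.
  ∫_0^3 u'(x)^2 dx = ∫_0^3 (81*x^4 + 72*x^3 + 34*x^2 + 8*x + 1) dx. Term by term:
    ∫_0^3 81*x^4 dx = 19683/5;  ∫_0^3 72*x^3 dx = 1458;  ∫_0^3 34*x^2 dx = 306;
    ∫_0^3 8*x dx = 36;  ∫_0^3 1 dx = 3.
  Sum: 19683/5 + 1458 + 306 + 36 + 3 = 28698/5.
Adding: ||u||_{H^1}^2 = 75213/14 + 28698/5 = 777837/70.


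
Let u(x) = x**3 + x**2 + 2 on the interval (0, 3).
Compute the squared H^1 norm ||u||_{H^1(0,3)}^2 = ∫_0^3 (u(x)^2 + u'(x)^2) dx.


||u||_{H^1}^2 = 10146/7

The H^1 norm (squared) on an interval (0, L) is
  ||u||_{H^1}^2 = ∫_0^L u(x)^2 dx + ∫_0^L u'(x)^2 dx.
Compute u'(x) = 3*x**2 + 2*x.
Then u(x)^2 = x**6 + 2*x**5 + x**4 + 4*x**3 + 4*x**2 + 4 and u'(x)^2 = 9*x**4 + 12*x**3 + 4*x**2.
Integrate each monomial from 0 to 3 using ∫_0^3 c·x^n dx = c·3^(n+1)/(n+1):
  ∫_0^3 u(x)^2 dx = ∫_0^3 (x^6 + 2*x^5 + x^4 + 4*x^3 + 4*x^2 + 4) dx. Term by term:
    ∫_0^3 x^6 dx = 2187/7;  ∫_0^3 2*x^5 dx = 243;  ∫_0^3 x^4 dx = 243/5;
    ∫_0^3 4*x^3 dx = 81;  ∫_0^3 4*x^2 dx = 36;  ∫_0^3 4 dx = 12.
  Sum: 2187/7 + 243 + 243/5 + 81 + 36 + 12 = 25656/35.
  ∫_0^3 u'(x)^2 dx = ∫_0^3 (9*x^4 + 12*x^3 + 4*x^2) dx. Term by term:
    ∫_0^3 9*x^4 dx = 2187/5;  ∫_0^3 12*x^3 dx = 243;  ∫_0^3 4*x^2 dx = 36.
  Sum: 2187/5 + 243 + 36 = 3582/5.
Adding: ||u||_{H^1}^2 = 25656/35 + 3582/5 = 10146/7.


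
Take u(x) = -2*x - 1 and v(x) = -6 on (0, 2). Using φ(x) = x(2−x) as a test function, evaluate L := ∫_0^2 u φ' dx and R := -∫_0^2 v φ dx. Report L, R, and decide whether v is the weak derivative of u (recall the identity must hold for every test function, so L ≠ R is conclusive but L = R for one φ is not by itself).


LHS = 8/3, RHS = 8. No, v is not the weak derivative of u.

u(x) = -2*x - 1, classical derivative u'(x) = -2.
φ(x) = x(2−x), so φ'(x) = 2 - 2*x.
Note φ(0) = φ(2) = 0, so the boundary term u·φ vanishes.
LHS = ∫_0^2 u(x) φ'(x) dx = ∫_0^2 (4*x^2 - 2*x - 2) dx. Term by term:
  ∫_0^2 4*x^2 dx = 32/3;  ∫_0^2 -2*x dx = -4;  ∫_0^2 -2 dx = -4.
Sum: 32/3 − 4 − 4 = 8/3.
So LHS = 8/3.
∫_0^2 v(x) φ(x) dx = ∫_0^2 (6*x^2 - 12*x) dx. Term by term:
  ∫_0^2 6*x^2 dx = 16;  ∫_0^2 -12*x dx = -24.
Sum: 16 − 24 = -8.
So RHS = -∫_0^2 v(x) φ(x) dx = 8.
LHS − RHS = -16/3 ≠ 0, so the identity fails.
(For a valid weak derivative the identity must hold for EVERY test function, in particular this one. The failure shows v is NOT the weak derivative of u.)
Correct weak derivative would be u'(x) = -2.


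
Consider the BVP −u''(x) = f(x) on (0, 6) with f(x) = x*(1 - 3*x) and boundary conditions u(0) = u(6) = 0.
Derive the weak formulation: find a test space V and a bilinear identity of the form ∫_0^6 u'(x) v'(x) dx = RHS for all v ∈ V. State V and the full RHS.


V = H^1_0(0, 6) (so v(0) = v(6) = 0); weak form: ∫_0^6 u'v' dx = ∫_0^6 (x*(1 - 3*x)) v dx for all v ∈ V.

Multiply both sides by a test function v and integrate from 0 to 6:
  ∫_0^6 −u''(x) v(x) dx = ∫_0^6 f(x) v(x) dx.
Integrate the LHS by parts once:
  ∫_0^6 −u'' v dx = −[u'(x) v(x)]_0^6 + ∫_0^6 u'(x) v'(x) dx.
Thus ∫_0^6 u'(x) v'(x) dx = ∫_0^6 f(x) v(x) dx + [u'(x) v(x)]_0^6.
Choose V so that boundary terms are either known or forced to vanish.
u is Dirichlet: u(0) = u(6) = 0. Let V = H^1_0(0, 6); then v(0) = v(6) = 0, and [u' v]_0^6 = 0.
Weak formulation: find u (satisfying any essential BC) such that ∫_0^6 u'(x) v'(x) dx = ∫_0^6 f v dx for all v ∈ V.
Substituting f(x) = x*(1 - 3*x), the right-hand side is ∫_0^6 (x*(1 - 3*x)) v dx.


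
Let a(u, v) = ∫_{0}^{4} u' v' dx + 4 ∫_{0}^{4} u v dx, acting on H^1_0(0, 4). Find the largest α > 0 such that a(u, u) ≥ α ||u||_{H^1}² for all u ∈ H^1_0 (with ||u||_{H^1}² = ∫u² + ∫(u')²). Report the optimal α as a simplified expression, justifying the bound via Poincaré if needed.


α = 1

Coercivity of a(·,·) on H^1_0(0, 4) means a(u, u) ≥ α ||u||_{H^1}² for every u ∈ H^1_0.
The interval has length L = 4, and Poincaré/coercivity depend only on L. Here a(u, u) = ∫(u')² + (4)·∫u².
Here c = 4 ≥ 1, so a(u,u) = ∫(u')² + c∫u² ≥ ∫(u')² + ∫u² = ||u||_{H^1}², i.e. α = 1 works. No larger α is possible: a(u,u) ≥ α||u||_{H^1}² means (1−α)∫(u')² ≥ (α−c)∫u², and for the modes u_n = sin(nπ(x−x₀)/L) (x₀ the left endpoint) one has ∫u_n²/∫(u_n')² = (L/(nπ))² → 0, so a(u_n,u_n)/||u_n||_{H^1}² → 1. Hence the optimal constant is α = 1.
Therefore α = 1.


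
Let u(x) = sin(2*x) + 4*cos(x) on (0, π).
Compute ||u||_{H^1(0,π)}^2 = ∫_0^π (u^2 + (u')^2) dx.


||u||_{H^1(0,π)}^2 = 64/3 + 37*π/2

u'(x) = -4*sin(x) + 2*cos(2*x).
Expand u² and (u')² and integrate term by term on (0, π), using: for integers n ≥ 1, ∫_0^π sin²(nx) dx = ∫_0^π cos²(nx) dx = π/2; for n ≠ n', ∫_0^π sin(nx)sin(n'x) dx = ∫_0^π cos(nx)cos(n'x) dx = 0; and by product-to-sum, ∫_0^π sin(nx)cos(n'x) dx = ½∫_0^π [sin((n+n')x) + sin((n−n')x)] dx, which is 0 when n+n' is even and 2n/(n²−n'²) when n+n' is odd (it need not vanish on (0, π)).
  u² squared terms: (4)²·∫cos(x)² dx = 16·π/2 = 8*π;  (1)²·∫sin(2x)² dx = 1·π/2 = π/2.
  u² cross terms: 2·(4)·(1)·∫cos(x)·sin(2x) dx = 8·(4/3) = 32/3.
  So ∫_0^π u² dx = 8*π + π/2 + 32/3 = 32/3 + 17*π/2.
  (u')² squared terms: (-4)²·∫sin(x)² dx = 16·π/2 = 8*π;  (2)²·∫cos(2x)² dx = 4·π/2 = 2*π.
  (u')² cross terms: 2·(-4)·(2)·∫sin(x)·cos(2x) dx = -16·(-2/3) = 32/3.
  So ∫_0^π (u')² dx = 8*π + 2*π + 32/3 = 32/3 + 10*π.
||u||_{H^1}^2 = (32/3 + 17*π/2) + (32/3 + 10*π) = 64/3 + 37*π/2.


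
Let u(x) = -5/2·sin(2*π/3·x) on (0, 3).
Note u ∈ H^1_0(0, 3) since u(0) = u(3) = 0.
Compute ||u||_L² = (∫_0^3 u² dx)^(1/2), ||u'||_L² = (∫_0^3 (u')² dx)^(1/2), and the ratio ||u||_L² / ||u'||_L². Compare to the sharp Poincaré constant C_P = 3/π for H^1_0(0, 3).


||u||_L² / ||u'||_L² = 3/(2*π) < C_P = 3/π.

u(x) = -5/2·sin(2*π/3·x), so u'(x) = -5*π*cos(2*π*x/3)/3.
Writing u(x) = A·sin(kπx/L) with A = -5/2 and k = 2, use ∫_0^L sin²(kπx/L) dx = L/2 and ∫_0^L cos²(kπx/L) dx = L/2.
u² = 25/4·sin²(2*π/3·x) and (u')² = 25*π^2/9·cos²(2*π/3·x), and each of sin², cos² integrates to L/2 = 3/2 over (0, 3).
∫_0^3 u² dx = 75/8, so ||u||_L² = 5*sqrt(6)/4.
∫_0^3 (u')² dx = 25*π^2/6, so ||u'||_L² = 5*sqrt(6)*π/6.
Ratio ||u||_L² / ||u'||_L² = 3/(2*π).
Sharp Poincaré constant on H^1_0(0, 3) is C_P = L/π = 3/π, achieved by sin(π/3·x).
This is the k = 2 harmonic; the ratio L/(kπ) is strictly less than C_P = L/π, consistent with the sharp inequality ||u||_L² ≤ C_P ||u'||_L².


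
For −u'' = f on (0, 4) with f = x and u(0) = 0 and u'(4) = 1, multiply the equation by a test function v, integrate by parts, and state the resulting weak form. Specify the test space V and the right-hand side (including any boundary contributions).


V = {v ∈ H^1(0, 4) : v(0) = 0} (test functions vanish at x = 0 where u is specified); weak form: ∫_0^4 u'v' dx = ∫_0^4 (x) v dx + v(4) for all v ∈ V.

Multiply both sides by a test function v and integrate from 0 to 4:
  ∫_0^4 −u''(x) v(x) dx = ∫_0^4 f(x) v(x) dx.
Integrate the LHS by parts once:
  ∫_0^4 −u'' v dx = −[u'(x) v(x)]_0^4 + ∫_0^4 u'(x) v'(x) dx.
Thus ∫_0^4 u'(x) v'(x) dx = ∫_0^4 f(x) v(x) dx + [u'(x) v(x)]_0^4.
Choose V so that boundary terms are either known or forced to vanish.
Mixed BC: u(0) = 0 (Dirichlet) and u'(4) = 1 (Neumann). Define V = {v ∈ H^1(0, 4) : v(0) = 0}. Then [u' v]_0^4 = u'(4)·v(4) − u'(0)·0 = v(4).
Weak formulation: find u (satisfying any essential BC) such that ∫_0^4 u'(x) v'(x) dx = ∫_0^4 f v dx + v(4) for all v ∈ V (Dirichlet at 0 absorbed into V; Neumann datum at x = 4 contributes the boundary term).
Substituting f(x) = x, the right-hand side is ∫_0^4 (x) v dx + v(4).


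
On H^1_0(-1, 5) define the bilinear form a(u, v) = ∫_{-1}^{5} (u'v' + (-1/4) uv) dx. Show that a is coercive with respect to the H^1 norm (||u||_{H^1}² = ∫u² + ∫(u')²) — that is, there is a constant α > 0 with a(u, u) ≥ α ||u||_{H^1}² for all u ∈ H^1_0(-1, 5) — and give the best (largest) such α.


α = (-9 + π^2)/(π^2 + 36)

Coercivity of a(·,·) on H^1_0(-1, 5) means a(u, u) ≥ α ||u||_{H^1}² for every u ∈ H^1_0.
The interval has length L = 6, and Poincaré/coercivity depend only on L. Here a(u, u) = ∫(u')² + (-1/4)·∫u².
Here c = -1/4 < 0 with |c| < (π/L)² = π^2/36, so coercivity still holds. The condition a(u,u) ≥ α||u||_{H^1}² reads (1−α)∫(u')² ≥ (α−c)∫u². Any admissible α is ≤ 1 (rapidly oscillating u have ∫u²/∫(u')² → 0), and α = 1 would force 0 ≥ (1−c)∫u², impossible since c < 1; so 1−α > 0. By the sharp Poincaré inequality on H^1_0 of an interval of length L, ∫(u')² ≥ (π/L)²∫u² with equality for the first sine mode sin(π(x−x₀)/L) (x₀ the left endpoint), so the inequality holds for all u iff (1−α)(π/L)² ≥ α − c, i.e. α ≤ ((π/L)² + c)/((π/L)² + 1) = (1 + c(L/π)²)/(1 + (L/π)²). (Direct route, valid since c ≤ 0: Poincaré gives c∫u² ≥ c(L/π)²∫(u')², so a(u,u) ≥ (1 + c(L/π)²)∫(u')², while ||u||_{H^1}² ≤ (1 + (L/π)²)∫(u')²; dividing yields the same α.) With (π/L)² = π^2/36 and c = -1/4, the largest admissible constant is α = ((π/L)² + c)/((π/L)² + 1).
Simplifying, α = (-9 + π^2)/(π^2 + 36).


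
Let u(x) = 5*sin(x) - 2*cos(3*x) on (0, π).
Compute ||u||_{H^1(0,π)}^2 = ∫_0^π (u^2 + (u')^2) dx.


||u||_{H^1(0,π)}^2 = 45*π

u'(x) = 6*sin(3*x) + 5*cos(x).
Expand u² and (u')² and integrate term by term on (0, π), using: for integers n ≥ 1, ∫_0^π sin²(nx) dx = ∫_0^π cos²(nx) dx = π/2; for n ≠ n', ∫_0^π sin(nx)sin(n'x) dx = ∫_0^π cos(nx)cos(n'x) dx = 0; and by product-to-sum, ∫_0^π sin(nx)cos(n'x) dx = ½∫_0^π [sin((n+n')x) + sin((n−n')x)] dx, which is 0 when n+n' is even and 2n/(n²−n'²) when n+n' is odd (it need not vanish on (0, π)).
  u² squared terms: (-2)²·∫cos(3x)² dx = 4·π/2 = 2*π;  (5)²·∫sin(x)² dx = 25·π/2 = 25*π/2.
  u² cross terms: 2·(-2)·(5)·∫cos(3x)·sin(x) dx = -20·(0) = 0.
  So ∫_0^π u² dx = 2*π + 25*π/2 + 0 = 29*π/2.
  (u')² squared terms: (5)²·∫cos(x)² dx = 25·π/2 = 25*π/2;  (6)²·∫sin(3x)² dx = 36·π/2 = 18*π.
  (u')² cross terms: 2·(5)·(6)·∫cos(x)·sin(3x) dx = 60·(0) = 0.
  So ∫_0^π (u')² dx = 25*π/2 + 18*π + 0 = 61*π/2.
||u||_{H^1}^2 = (29*π/2) + (61*π/2) = 45*π.


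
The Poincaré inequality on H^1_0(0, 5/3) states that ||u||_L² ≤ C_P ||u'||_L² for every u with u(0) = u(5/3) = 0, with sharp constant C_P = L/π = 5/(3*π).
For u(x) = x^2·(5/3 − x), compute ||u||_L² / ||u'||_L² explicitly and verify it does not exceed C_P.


||u||_L² / ||u'||_L² = 5*sqrt(14)/42 < C_P = 5/(3*π).

u(x) = x^2·(5/3 − x), so u'(x) = x*(10 - 9*x)/3.
u(x) = x^2·(5/3 − x) vanishes at x = 0 and x = 5/3, so u ∈ H^1_0(0, 5/3). Differentiate via the product rule and integrate the resulting polynomials term by term.
  ∫_0^5/3 u² dx = ∫_0^5/3 (x^6 - 10*x^5/3 + 25*x^4/9) dx. Term by term:
    ∫_0^5/3 x^6 dx = 78125/15309;  ∫_0^5/3 -10*x^5/3 dx = -78125/6561;  ∫_0^5/3 25*x^4/9 dx = 15625/2187.
  Sum: 78125/15309 − 78125/6561 + 15625/2187 = 15625/45927.
  ∫_0^5/3 (u')² dx = ∫_0^5/3 (9*x^4 - 20*x^3 + 100*x^2/9) dx. Term by term:
    ∫_0^5/3 9*x^4 dx = 625/27;  ∫_0^5/3 -20*x^3 dx = -3125/81;  ∫_0^5/3 100*x^2/9 dx = 12500/729.
  Sum: 625/27 − 3125/81 + 12500/729 = 1250/729.
∫_0^5/3 u² dx = 15625/45927, so ||u||_L² = 125*sqrt(7)/567.
∫_0^5/3 (u')² dx = 1250/729, so ||u'||_L² = 25*sqrt(2)/27.
Ratio ||u||_L² / ||u'||_L² = 5*sqrt(14)/42.
Sharp Poincaré constant on H^1_0(0, 5/3) is C_P = L/π = 5/(3*π), achieved by sin(3*π/5·x).
A polynomial bump cannot attain the sharp Poincaré constant (only the first sine eigenfunction does), so the ratio is strictly less than C_P, consistent with ||u||_L² ≤ C_P ||u'||_L².
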